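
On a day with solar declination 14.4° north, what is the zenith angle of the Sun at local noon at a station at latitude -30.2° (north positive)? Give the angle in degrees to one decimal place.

At local solar noon the hour angle is zero, so the zenith angle is |φ − δ| = |-30.2° − (14.4°)| = 44.6°.

44.6°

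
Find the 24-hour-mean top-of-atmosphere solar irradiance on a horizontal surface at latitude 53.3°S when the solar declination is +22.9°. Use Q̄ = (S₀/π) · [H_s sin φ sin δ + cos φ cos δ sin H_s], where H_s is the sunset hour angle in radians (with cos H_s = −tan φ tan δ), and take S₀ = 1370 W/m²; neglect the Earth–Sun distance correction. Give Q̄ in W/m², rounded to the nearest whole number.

66 W/m²

−tan φ tan δ = −(-1.3416)(0.4224) = 0.5667; H_s = arccos(0.5667) = 55.48°. In radians, H_s = 0.9683.
H_s sin φ sin δ = 0.9683 × -0.8018 × 0.3891 = -0.3021.
cos φ cos δ sin H_s = 0.5976 × 0.9212 × 0.8239 = 0.4536.
Q̄ = (1370/π) × (-0.3021 + 0.4536) = 436.08 × 0.1515 = 66.07 W/m².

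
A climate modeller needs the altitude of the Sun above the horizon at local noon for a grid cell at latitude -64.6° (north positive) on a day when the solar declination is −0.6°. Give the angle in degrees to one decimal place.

At local solar noon the hour angle is zero, so the elevation is 90° − |φ − δ| = 90° − |-64.6° − (-0.6°)| = 90° − 64.0° = 26.0°.

26.0°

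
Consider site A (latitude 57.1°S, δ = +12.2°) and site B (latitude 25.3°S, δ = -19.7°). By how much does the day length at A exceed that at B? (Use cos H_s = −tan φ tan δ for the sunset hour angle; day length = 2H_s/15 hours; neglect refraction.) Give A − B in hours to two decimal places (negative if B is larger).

-3.90 h

A: H_s = arccos(−tan -57.1° · tan 12.2°) = 70.48°, so 2H_s/15 = 9.3973 h.
B: H_s = arccos(−tan -25.3° · tan -19.7°) = 99.74°, so 2H_s/15 = 13.2987 h.
A − B = 9.3973 − 13.2987 = -3.9014 h.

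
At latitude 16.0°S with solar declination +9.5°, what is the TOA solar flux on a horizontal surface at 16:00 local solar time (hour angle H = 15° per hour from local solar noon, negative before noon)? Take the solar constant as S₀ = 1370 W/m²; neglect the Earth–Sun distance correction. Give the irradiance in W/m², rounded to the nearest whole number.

Hour angle H = 15° × (16 − 12) = 60.00°.
With φ = -16.0°, δ = 9.5°, H = 60.00°: sin φ sin δ = -0.0455, cos φ cos δ cos H = 0.4740, so cos θ_z = 0.4285.
Top-of-atmosphere irradiance = S₀ cos θ_z = 1370 × 0.4285 = 587.04 W/m².

587 W/m²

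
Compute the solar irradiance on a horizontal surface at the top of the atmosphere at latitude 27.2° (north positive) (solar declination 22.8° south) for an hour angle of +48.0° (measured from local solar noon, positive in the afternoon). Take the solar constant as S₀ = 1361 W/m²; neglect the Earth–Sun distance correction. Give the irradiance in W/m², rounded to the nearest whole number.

506 W/m²

cos θ_z = sin φ sin δ + cos φ cos δ cos H = (0.4571)(-0.3875) + (0.8894)(0.9219)(0.6691) = 0.3715.
Top-of-atmosphere irradiance = S₀ cos θ_z = 1361 × 0.3715 = 505.61 W/m².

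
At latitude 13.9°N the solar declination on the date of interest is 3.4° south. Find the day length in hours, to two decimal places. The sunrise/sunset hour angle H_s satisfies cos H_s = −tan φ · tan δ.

11.89 hours

cos H_s = −tan(13.9°) · tan(-3.4°) = 0.0147, so H_s = arccos(0.0147) = 89.16°.
Day length = 2 H_s / 15° h⁻¹ = 178.32° / 15 = 11.888 h.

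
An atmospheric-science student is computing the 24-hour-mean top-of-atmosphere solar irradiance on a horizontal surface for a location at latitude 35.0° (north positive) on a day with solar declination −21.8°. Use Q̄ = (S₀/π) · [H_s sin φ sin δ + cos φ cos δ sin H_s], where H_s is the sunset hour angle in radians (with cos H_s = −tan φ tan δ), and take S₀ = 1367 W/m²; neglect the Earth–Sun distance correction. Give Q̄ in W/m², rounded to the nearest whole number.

The sunset hour angle satisfies cos H_s = −tan φ tan δ = 0.2801, giving H_s = 73.73°. In radians, H_s = 1.2868.
H_s sin φ sin δ = 1.2868 × 0.5736 × -0.3714 = -0.2741.
cos φ cos δ sin H_s = 0.8192 × 0.9285 × 0.9599 = 0.7301.
Q̄ = (1367/π) × (-0.2741 + 0.7301) = 435.13 × 0.4560 = 198.42 W/m².

198 W/m²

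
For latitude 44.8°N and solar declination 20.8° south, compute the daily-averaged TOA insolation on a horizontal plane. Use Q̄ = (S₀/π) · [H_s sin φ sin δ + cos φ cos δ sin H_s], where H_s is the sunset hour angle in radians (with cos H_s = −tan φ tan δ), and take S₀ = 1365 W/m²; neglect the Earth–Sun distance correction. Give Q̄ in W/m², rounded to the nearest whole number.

138 W/m²

The sunset hour angle satisfies cos H_s = −tan φ tan δ = 0.3772, giving H_s = 67.84°. In radians, H_s = 1.1840.
H_s sin φ sin δ = 1.1840 × 0.7046 × -0.3551 = -0.2962.
cos φ cos δ sin H_s = 0.7096 × 0.9348 × 0.9261 = 0.6143.
Q̄ = (1365/π) × (-0.2962 + 0.6143) = 434.49 × 0.3181 = 138.21 W/m².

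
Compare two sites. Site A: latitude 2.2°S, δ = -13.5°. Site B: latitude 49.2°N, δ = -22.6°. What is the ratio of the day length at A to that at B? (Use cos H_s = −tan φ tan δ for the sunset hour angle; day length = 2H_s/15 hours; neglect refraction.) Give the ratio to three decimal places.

1.480

A: H_s = arccos(−tan -2.2° · tan -13.5°) = 90.53°, so 2H_s/15 = 12.0707 h.
B: H_s = arccos(−tan 49.2° · tan -22.6°) = 61.17°, so 2H_s/15 = 8.1560 h.
Ratio A/B = 12.0707 / 8.1560 = 1.4800.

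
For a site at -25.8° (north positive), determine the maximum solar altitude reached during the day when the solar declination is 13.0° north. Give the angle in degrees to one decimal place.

51.2°

At local solar noon the hour angle is zero, so the elevation is 90° − |φ − δ| = 90° − |-25.8° − (13.0°)| = 90° − 38.8° = 51.2°.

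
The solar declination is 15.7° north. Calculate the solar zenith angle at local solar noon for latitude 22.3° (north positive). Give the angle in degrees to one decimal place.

6.6°

At local solar noon the hour angle is zero, so the zenith angle is |φ − δ| = |22.3° − (15.7°)| = 6.6°.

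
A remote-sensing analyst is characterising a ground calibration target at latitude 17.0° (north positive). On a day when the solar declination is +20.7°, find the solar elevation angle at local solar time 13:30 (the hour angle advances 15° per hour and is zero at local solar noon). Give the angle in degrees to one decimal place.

Hour angle H = 15° × (13.5 − 12) = 22.50°.
cos θ_z = sin(17.0°) sin(20.7°) + cos(17.0°) cos(20.7°) cos(22.50°) = 0.1033 + 0.8265 = 0.9298.
θ_z = arccos(0.9298) = 21.60°, so the elevation is 90° − 21.60° = 68.40°.

68.4°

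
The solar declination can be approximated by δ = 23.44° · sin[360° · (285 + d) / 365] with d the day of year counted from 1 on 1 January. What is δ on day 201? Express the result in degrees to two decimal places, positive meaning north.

+20.43°

360 × (285 + 201) / 365 = 479.342°; sin(479.342°) = 0.8717.
δ = 23.44 × 0.8717 = 20.433° ≈ +20.43°.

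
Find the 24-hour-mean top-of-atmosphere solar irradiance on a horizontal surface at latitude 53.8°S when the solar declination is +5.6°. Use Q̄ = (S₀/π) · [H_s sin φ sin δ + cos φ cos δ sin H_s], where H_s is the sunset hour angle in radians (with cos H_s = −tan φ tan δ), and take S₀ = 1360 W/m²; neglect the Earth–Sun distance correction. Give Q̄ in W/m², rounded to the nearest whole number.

−tan φ tan δ = −(-1.3663)(0.0981) = 0.1340; H_s = arccos(0.1340) = 82.30°. In radians, H_s = 1.4364.
H_s sin φ sin δ = 1.4364 × -0.8070 × 0.0976 = -0.1131.
cos φ cos δ sin H_s = 0.5906 × 0.9952 × 0.9910 = 0.5825.
Q̄ = (1360/π) × (-0.1131 + 0.5825) = 432.90 × 0.4694 = 203.20 W/m².

203 W/m²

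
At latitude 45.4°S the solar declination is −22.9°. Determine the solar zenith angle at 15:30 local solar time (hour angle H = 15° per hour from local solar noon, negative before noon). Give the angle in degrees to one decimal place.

Hour angle H = 15° × (15.5 − 12) = 52.50°.
With φ = -45.4°, δ = -22.9°, H = 52.50°: sin φ sin δ = 0.2771, cos φ cos δ cos H = 0.3938, so cos θ_z = 0.6709.
θ_z = arccos(0.6709) = 47.86°.

47.9°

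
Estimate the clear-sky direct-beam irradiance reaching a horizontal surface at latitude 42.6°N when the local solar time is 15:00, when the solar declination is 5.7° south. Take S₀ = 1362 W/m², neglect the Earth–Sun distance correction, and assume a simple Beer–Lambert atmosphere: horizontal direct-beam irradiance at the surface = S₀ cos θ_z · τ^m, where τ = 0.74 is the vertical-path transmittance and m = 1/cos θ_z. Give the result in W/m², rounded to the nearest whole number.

Hour angle H = 15° × (15 − 12) = 45.00°.
cos θ_z = sin φ sin δ + cos φ cos δ cos H = (0.6769)(-0.0993) + (0.7361)(0.9951)(0.7071) = 0.4507.
Air mass m = 1/cos θ_z = 1/0.4507 = 2.219; τ^m = 0.74^2.219 = 0.5127.
Surface direct beam = 1362 × 0.4507 × 0.5127 = 314.72 W/m².

315 W/m²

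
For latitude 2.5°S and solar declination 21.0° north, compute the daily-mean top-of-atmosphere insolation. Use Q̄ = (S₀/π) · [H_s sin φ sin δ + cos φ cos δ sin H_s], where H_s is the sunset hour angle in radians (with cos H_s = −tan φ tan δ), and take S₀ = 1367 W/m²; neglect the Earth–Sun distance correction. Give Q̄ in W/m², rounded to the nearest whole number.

cos H_s = −tan(-2.5°) · tan(21.0°) = 0.0168, so H_s = arccos(0.0168) = 89.04°. In radians, H_s = 1.5540.
H_s sin φ sin δ = 1.5540 × -0.0436 × 0.3584 = -0.0243.
cos φ cos δ sin H_s = 0.9990 × 0.9336 × 0.9999 = 0.9326.
Q̄ = (1367/π) × (-0.0243 + 0.9326) = 435.13 × 0.9083 = 395.23 W/m².

395 W/m²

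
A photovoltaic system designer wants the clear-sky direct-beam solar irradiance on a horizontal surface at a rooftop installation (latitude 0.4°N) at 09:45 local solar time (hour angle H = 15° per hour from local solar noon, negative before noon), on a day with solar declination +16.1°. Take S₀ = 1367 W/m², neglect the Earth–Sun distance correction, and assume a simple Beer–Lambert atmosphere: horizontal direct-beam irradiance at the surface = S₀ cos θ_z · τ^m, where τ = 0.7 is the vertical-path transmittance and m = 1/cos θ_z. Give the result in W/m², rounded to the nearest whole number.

701 W/m²

Hour angle H = 15° × (9.75 − 12) = -33.75°.
cos θ_z = sin φ sin δ + cos φ cos δ cos H = (0.0070)(0.2773) + (1.0000)(0.9608)(0.8315) = 0.8008.
Air mass m = 1/cos θ_z = 1/0.8008 = 1.249; τ^m = 0.7^1.249 = 0.6405.
Surface direct beam = 1367 × 0.8008 × 0.6405 = 701.15 W/m².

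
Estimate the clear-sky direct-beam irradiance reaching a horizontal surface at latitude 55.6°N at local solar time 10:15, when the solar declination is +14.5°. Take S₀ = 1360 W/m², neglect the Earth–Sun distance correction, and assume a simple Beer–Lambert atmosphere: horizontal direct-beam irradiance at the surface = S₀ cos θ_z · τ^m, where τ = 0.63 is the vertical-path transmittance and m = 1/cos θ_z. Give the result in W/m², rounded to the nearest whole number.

Hour angle H = 15° × (10.25 − 12) = -26.25°.
cos θ_z = sin(55.6°) sin(14.5°) + cos(55.6°) cos(14.5°) cos(-26.25°) = 0.2066 + 0.4906 = 0.6972.
Air mass m = 1/cos θ_z = 1/0.6972 = 1.434; τ^m = 0.63^1.434 = 0.5155.
Surface direct beam = 1360 × 0.6972 × 0.5155 = 488.79 W/m².

489 W/m²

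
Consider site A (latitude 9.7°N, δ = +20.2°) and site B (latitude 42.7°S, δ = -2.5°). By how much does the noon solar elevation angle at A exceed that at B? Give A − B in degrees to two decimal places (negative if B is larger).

+29.70°

A: 90° − |9.7 − (20.2)| = 79.50°.
B: 90° − |-42.7 − (-2.5)| = 49.80°.
A − B = 79.50 − 49.80 = 29.70°.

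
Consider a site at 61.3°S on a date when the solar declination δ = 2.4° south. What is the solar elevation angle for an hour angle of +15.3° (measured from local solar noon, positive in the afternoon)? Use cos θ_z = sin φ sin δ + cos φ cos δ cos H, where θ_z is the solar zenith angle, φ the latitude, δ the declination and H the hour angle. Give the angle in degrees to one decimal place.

30.0°

With φ = -61.3°, δ = -2.4°, H = 15.30°: sin φ sin δ = 0.0367, cos φ cos δ cos H = 0.4628, so cos θ_z = 0.4995.
θ_z = arccos(0.4995) = 60.03°, so the elevation is 90° − 60.03° = 29.97°.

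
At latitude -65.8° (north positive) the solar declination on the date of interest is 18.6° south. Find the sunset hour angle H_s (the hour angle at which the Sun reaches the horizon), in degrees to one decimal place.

The sunset hour angle satisfies cos H_s = −tan φ tan δ = -0.7488, giving H_s = 138.49°.

138.5°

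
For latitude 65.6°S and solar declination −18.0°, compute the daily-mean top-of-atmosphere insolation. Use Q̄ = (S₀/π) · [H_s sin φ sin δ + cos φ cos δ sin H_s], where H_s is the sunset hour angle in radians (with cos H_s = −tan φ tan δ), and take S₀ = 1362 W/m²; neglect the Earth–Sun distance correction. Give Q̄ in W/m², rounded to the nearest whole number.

cos H_s = −tan(-65.6°) · tan(-18.0°) = -0.7163, so H_s = arccos(-0.7163) = 135.75°. In radians, H_s = 2.3693.
H_s sin φ sin δ = 2.3693 × -0.9107 × -0.3090 = 0.6667.
cos φ cos δ sin H_s = 0.4131 × 0.9511 × 0.6978 = 0.2742.
Q̄ = (1362/π) × (0.6667 + 0.2742) = 433.54 × 0.9409 = 407.92 W/m².

408 W/m²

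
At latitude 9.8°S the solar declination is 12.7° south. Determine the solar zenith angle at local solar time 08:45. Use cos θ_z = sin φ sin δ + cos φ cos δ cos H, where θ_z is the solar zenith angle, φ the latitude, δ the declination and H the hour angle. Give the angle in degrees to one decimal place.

Hour angle H = 15° × (8.75 − 12) = -48.75°.
With φ = -9.8°, δ = -12.7°, H = -48.75°: sin φ sin δ = 0.0374, cos φ cos δ cos H = 0.6338, so cos θ_z = 0.6712.
θ_z = arccos(0.6712) = 47.84°.

47.8°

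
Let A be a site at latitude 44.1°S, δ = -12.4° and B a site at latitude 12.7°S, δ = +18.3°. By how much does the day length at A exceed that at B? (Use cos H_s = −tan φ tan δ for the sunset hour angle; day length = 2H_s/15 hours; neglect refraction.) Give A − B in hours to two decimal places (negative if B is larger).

+2.21 h

A: H_s = arccos(−tan -44.1° · tan -12.4°) = 102.30°, so 2H_s/15 = 13.6400 h.
B: H_s = arccos(−tan -12.7° · tan 18.3°) = 85.73°, so 2H_s/15 = 11.4307 h.
A − B = 13.6400 − 11.4307 = 2.2093 h.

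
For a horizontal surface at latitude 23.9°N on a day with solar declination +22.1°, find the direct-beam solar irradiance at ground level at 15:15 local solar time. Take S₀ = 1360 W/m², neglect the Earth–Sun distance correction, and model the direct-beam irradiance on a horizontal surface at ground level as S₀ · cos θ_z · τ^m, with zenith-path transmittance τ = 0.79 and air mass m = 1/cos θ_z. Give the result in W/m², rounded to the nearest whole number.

Hour angle H = 15° × (15.25 − 12) = 48.75°.
With φ = 23.9°, δ = 22.1°, H = 48.75°: sin φ sin δ = 0.1524, cos φ cos δ cos H = 0.5585, so cos θ_z = 0.7109.
Air mass m = 1/cos θ_z = 1/0.7109 = 1.407; τ^m = 0.79^1.407 = 0.7177.
Surface direct beam = 1360 × 0.7109 × 0.7177 = 693.89 W/m².

694 W/m²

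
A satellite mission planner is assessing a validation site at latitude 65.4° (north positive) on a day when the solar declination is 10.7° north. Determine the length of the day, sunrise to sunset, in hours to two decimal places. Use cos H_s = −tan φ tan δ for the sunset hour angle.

cos H_s = −tan(65.4°) · tan(10.7°) = -0.4127, so H_s = arccos(-0.4127) = 114.37°.
Day length = 2 H_s / 15° h⁻¹ = 228.74° / 15 = 15.249 h.

15.25 hours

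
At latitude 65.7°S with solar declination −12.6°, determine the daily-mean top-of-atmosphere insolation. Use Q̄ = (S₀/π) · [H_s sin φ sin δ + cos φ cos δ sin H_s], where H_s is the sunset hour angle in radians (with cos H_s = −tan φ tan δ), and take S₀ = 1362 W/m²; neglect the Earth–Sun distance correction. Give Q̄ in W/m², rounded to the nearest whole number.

331 W/m²

−tan φ tan δ = −(-2.2148)(-0.2235) = -0.4950; H_s = arccos(-0.4950) = 119.67°. In radians, H_s = 2.0886.
H_s sin φ sin δ = 2.0886 × -0.9114 × -0.2181 = 0.4152.
cos φ cos δ sin H_s = 0.4115 × 0.9759 × 0.8689 = 0.3489.
Q̄ = (1362/π) × (0.4152 + 0.3489) = 433.54 × 0.7641 = 331.27 W/m².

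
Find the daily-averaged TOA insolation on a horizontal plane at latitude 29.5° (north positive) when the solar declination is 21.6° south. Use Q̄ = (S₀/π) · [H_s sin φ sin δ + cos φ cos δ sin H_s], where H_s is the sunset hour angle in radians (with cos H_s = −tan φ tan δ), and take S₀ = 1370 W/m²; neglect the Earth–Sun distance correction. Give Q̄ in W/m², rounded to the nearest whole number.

The sunset hour angle satisfies cos H_s = −tan φ tan δ = 0.2240, giving H_s = 77.06°. In radians, H_s = 1.3450.
H_s sin φ sin δ = 1.3450 × 0.4924 × -0.3681 = -0.2438.
cos φ cos δ sin H_s = 0.8704 × 0.9298 × 0.9746 = 0.7887.
Q̄ = (1370/π) × (-0.2438 + 0.7887) = 436.08 × 0.5449 = 237.62 W/m².

238 W/m²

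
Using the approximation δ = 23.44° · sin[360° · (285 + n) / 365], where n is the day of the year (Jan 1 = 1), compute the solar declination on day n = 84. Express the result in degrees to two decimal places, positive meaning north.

+1.61°

360 × (285 + 84) / 365 = 363.945°; sin(363.945°) = 0.0688.
δ = 23.44 × 0.0688 = 1.613° ≈ +1.61°.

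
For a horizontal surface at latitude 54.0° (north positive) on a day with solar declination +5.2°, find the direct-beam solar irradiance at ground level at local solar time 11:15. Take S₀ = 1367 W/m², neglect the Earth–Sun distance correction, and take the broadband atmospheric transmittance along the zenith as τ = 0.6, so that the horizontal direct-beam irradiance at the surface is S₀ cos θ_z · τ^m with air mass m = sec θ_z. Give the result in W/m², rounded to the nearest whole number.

Hour angle H = 15° × (11.25 − 12) = -11.25°.
cos θ_z = sin φ sin δ + cos φ cos δ cos H = (0.8090)(0.0906) + (0.5878)(0.9959)(0.9808) = 0.6474.
Air mass m = 1/cos θ_z = 1/0.6474 = 1.545; τ^m = 0.6^1.545 = 0.4542.
Surface direct beam = 1367 × 0.6474 × 0.4542 = 401.97 W/m².

402 W/m²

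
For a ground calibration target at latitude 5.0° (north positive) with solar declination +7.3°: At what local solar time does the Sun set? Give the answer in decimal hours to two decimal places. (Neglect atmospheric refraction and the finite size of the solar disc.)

−tan φ tan δ = −(0.0875)(0.1281) = -0.0112; H_s = arccos(-0.0112) = 90.64°.
Sunset is at 12 + H_s/15 = 12 + 6.043 = 18.043 h local solar time.

18.04 h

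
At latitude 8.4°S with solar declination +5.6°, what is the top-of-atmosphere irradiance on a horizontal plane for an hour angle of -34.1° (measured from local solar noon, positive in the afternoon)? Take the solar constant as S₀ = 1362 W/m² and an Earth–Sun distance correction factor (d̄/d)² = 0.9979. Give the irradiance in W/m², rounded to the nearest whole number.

cos θ_z = sin(-8.4°) sin(5.6°) + cos(-8.4°) cos(5.6°) cos(-34.10°) = -0.0143 + 0.8153 = 0.8010.
Top-of-atmosphere irradiance = S₀ (d̄/d)² cos θ_z = 1362 × 0.9979 × 0.8010 = 1088.67 W/m².

1089 W/m²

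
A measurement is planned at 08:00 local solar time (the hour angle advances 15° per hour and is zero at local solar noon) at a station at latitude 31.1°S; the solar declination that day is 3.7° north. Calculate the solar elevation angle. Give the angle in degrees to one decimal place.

Hour angle H = 15° × (8 − 12) = -60.00°.
cos θ_z = sin φ sin δ + cos φ cos δ cos H = (-0.5165)(0.0645) + (0.8563)(0.9979)(0.5000) = 0.3939.
θ_z = arccos(0.3939) = 66.80°, so the elevation is 90° − 66.80° = 23.20°.

23.2°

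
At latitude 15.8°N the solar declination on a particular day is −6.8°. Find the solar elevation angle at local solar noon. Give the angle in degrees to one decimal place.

67.4°

At local solar noon the hour angle is zero, so the elevation is 90° − |φ − δ| = 90° − |15.8° − (-6.8°)| = 90° − 22.6° = 67.4°.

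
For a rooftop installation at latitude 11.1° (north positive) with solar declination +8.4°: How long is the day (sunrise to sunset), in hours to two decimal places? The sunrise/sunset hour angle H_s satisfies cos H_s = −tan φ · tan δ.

12.22 hours

The sunset hour angle satisfies cos H_s = −tan φ tan δ = -0.0290, giving H_s = 91.66°.
Day length = 2 H_s / 15° h⁻¹ = 183.32° / 15 = 12.221 h.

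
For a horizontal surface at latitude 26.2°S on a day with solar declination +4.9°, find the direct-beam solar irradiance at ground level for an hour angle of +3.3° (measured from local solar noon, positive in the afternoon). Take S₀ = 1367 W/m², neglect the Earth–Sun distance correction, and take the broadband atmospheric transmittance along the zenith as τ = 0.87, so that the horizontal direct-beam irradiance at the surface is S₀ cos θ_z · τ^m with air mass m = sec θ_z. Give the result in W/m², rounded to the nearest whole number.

cos θ_z = sin(-26.2°) sin(4.9°) + cos(-26.2°) cos(4.9°) cos(3.30°) = -0.0377 + 0.8925 = 0.8548.
Air mass m = 1/cos θ_z = 1/0.8548 = 1.170; τ^m = 0.87^1.170 = 0.8496.
Surface direct beam = 1367 × 0.8548 × 0.8496 = 992.77 W/m².

993 W/m²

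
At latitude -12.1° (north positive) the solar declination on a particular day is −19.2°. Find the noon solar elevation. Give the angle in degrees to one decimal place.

At local solar noon the hour angle is zero, so the elevation is 90° − |φ − δ| = 90° − |-12.1° − (-19.2°)| = 90° − 7.1° = 82.9°.

82.9°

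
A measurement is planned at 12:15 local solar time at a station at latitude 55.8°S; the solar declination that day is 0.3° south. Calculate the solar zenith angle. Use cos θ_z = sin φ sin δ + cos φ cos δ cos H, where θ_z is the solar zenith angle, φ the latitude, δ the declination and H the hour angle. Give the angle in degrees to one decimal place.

55.6°

Hour angle H = 15° × (12.25 − 12) = 3.75°.
With φ = -55.8°, δ = -0.3°, H = 3.75°: sin φ sin δ = 0.0043, cos φ cos δ cos H = 0.5609, so cos θ_z = 0.5652.
θ_z = arccos(0.5652) = 55.58°.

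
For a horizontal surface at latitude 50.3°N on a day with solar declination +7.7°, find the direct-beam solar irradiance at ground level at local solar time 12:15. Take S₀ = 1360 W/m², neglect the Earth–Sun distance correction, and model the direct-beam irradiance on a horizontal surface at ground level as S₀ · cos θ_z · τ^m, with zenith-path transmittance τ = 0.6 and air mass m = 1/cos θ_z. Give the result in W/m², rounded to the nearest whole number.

Hour angle H = 15° × (12.25 − 12) = 3.75°.
cos θ_z = sin(50.3°) sin(7.7°) + cos(50.3°) cos(7.7°) cos(3.75°) = 0.1031 + 0.6317 = 0.7348.
Air mass m = 1/cos θ_z = 1/0.7348 = 1.361; τ^m = 0.6^1.361 = 0.4990.
Surface direct beam = 1360 × 0.7348 × 0.4990 = 498.66 W/m².

499 W/m²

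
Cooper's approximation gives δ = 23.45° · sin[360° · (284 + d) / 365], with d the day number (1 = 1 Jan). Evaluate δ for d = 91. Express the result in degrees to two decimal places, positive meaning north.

+4.02°

360 × (284 + 91) / 365 = 369.863°; sin(369.863°) = 0.1713.
δ = 23.45 × 0.1713 = 4.017° ≈ +4.02°.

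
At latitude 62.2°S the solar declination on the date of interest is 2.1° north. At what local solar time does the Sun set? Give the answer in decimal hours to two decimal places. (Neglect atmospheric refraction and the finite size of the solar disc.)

17.73 h

The sunset hour angle satisfies cos H_s = −tan φ tan δ = 0.0695, giving H_s = 86.01°.
Sunset is at 12 + H_s/15 = 12 + 5.734 = 17.734 h local solar time.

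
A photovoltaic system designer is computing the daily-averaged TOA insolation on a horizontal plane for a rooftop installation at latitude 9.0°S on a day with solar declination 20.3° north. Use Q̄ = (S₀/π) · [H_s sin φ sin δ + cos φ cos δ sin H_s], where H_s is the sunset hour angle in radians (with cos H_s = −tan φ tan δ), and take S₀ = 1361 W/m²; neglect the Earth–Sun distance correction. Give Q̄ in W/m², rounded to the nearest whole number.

365 W/m²

The sunset hour angle satisfies cos H_s = −tan φ tan δ = 0.0586, giving H_s = 86.64°. In radians, H_s = 1.5122.
H_s sin φ sin δ = 1.5122 × -0.1564 × 0.3469 = -0.0820.
cos φ cos δ sin H_s = 0.9877 × 0.9379 × 0.9983 = 0.9248.
Q̄ = (1361/π) × (-0.0820 + 0.9248) = 433.22 × 0.8428 = 365.12 W/m².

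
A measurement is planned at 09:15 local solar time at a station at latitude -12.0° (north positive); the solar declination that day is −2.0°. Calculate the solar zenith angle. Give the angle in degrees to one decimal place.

Hour angle H = 15° × (9.25 − 12) = -41.25°.
cos θ_z = sin(-12.0°) sin(-2.0°) + cos(-12.0°) cos(-2.0°) cos(-41.25°) = 0.0073 + 0.7350 = 0.7423.
θ_z = arccos(0.7423) = 42.07°.

42.1°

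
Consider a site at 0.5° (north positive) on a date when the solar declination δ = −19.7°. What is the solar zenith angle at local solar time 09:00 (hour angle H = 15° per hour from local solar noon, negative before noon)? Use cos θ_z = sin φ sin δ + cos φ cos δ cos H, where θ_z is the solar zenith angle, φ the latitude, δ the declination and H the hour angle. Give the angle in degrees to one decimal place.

Hour angle H = 15° × (9 − 12) = -45.00°.
With φ = 0.5°, δ = -19.7°, H = -45.00°: sin φ sin δ = -0.0029, cos φ cos δ cos H = 0.6657, so cos θ_z = 0.6628.
θ_z = arccos(0.6628) = 48.49°.

48.5°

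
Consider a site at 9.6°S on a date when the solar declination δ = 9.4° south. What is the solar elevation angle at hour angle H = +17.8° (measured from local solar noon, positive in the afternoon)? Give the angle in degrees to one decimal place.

cos θ_z = sin φ sin δ + cos φ cos δ cos H = (-0.1668)(-0.1633) + (0.9860)(0.9866)(0.9521) = 0.9534.
θ_z = arccos(0.9534) = 17.56°, so the elevation is 90° − 17.56° = 72.44°.

72.4°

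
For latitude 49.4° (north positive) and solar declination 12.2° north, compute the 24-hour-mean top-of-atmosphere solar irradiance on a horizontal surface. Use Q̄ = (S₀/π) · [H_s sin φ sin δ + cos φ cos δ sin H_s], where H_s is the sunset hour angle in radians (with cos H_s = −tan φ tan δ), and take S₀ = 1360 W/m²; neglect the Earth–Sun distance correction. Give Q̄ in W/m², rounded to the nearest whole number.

393 W/m²

cos H_s = −tan(49.4°) · tan(12.2°) = -0.2523, so H_s = arccos(-0.2523) = 104.61°. In radians, H_s = 1.8258.
H_s sin φ sin δ = 1.8258 × 0.7593 × 0.2113 = 0.2929.
cos φ cos δ sin H_s = 0.6508 × 0.9774 × 0.9677 = 0.6155.
Q̄ = (1360/π) × (0.2929 + 0.6155) = 432.90 × 0.9084 = 393.25 W/m².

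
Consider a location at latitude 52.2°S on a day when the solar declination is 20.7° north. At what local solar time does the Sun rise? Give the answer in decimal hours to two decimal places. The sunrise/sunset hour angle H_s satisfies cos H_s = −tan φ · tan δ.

7.94 h

−tan φ tan δ = −(-1.2892)(0.3779) = 0.4872; H_s = arccos(0.4872) = 60.84°.
Sunrise is at 12 − H_s/15 = 12 − 4.056 = 7.944 h local solar time.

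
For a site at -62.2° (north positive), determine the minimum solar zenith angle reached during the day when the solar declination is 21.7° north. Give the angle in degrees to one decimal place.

83.9°

At local solar noon the hour angle is zero, so the zenith angle is |φ − δ| = |-62.2° − (21.7°)| = 83.9°.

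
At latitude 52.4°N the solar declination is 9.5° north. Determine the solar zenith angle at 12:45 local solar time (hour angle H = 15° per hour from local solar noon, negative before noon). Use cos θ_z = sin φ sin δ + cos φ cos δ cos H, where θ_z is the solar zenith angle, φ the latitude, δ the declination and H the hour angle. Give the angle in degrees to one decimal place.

43.9°

Hour angle H = 15° × (12.75 − 12) = 11.25°.
With φ = 52.4°, δ = 9.5°, H = 11.25°: sin φ sin δ = 0.1308, cos φ cos δ cos H = 0.5902, so cos θ_z = 0.7210.
θ_z = arccos(0.7210) = 43.86°.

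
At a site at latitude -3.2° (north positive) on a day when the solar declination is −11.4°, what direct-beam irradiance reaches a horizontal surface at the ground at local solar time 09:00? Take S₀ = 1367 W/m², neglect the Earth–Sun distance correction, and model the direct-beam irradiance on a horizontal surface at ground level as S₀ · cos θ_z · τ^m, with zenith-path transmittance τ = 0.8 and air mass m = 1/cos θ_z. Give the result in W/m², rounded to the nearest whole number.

700 W/m²

Hour angle H = 15° × (9 − 12) = -45.00°.
cos θ_z = sin φ sin δ + cos φ cos δ cos H = (-0.0558)(-0.1977) + (0.9984)(0.9803)(0.7071) = 0.7031.
Air mass m = 1/cos θ_z = 1/0.7031 = 1.422; τ^m = 0.8^1.422 = 0.7281.
Surface direct beam = 1367 × 0.7031 × 0.7281 = 699.80 W/m².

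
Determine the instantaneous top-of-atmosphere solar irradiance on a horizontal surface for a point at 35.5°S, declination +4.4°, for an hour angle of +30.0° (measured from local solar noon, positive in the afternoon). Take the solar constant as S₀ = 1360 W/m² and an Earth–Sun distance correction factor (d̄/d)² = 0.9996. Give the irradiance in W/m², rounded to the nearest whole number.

895 W/m²

With φ = -35.5°, δ = 4.4°, H = 30.00°: sin φ sin δ = -0.0446, cos φ cos δ cos H = 0.7030, so cos θ_z = 0.6584.
Top-of-atmosphere irradiance = S₀ (d̄/d)² cos θ_z = 1360 × 0.9996 × 0.6584 = 895.07 W/m².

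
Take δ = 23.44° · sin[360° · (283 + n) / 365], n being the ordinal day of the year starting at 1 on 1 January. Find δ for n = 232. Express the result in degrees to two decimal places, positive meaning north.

+12.44°

360 × (283 + 232) / 365 = 507.945°; sin(507.945°) = 0.5307.
δ = 23.44 × 0.5307 = 12.440° ≈ +12.44°.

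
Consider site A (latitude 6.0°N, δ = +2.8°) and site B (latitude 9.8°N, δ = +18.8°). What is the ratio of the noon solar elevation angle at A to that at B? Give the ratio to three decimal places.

A: 90° − |6.0 − (2.8)| = 86.80°.
B: 90° − |9.8 − (18.8)| = 81.00°.
Ratio A/B = 86.8000 / 81.0000 = 1.0716.

1.072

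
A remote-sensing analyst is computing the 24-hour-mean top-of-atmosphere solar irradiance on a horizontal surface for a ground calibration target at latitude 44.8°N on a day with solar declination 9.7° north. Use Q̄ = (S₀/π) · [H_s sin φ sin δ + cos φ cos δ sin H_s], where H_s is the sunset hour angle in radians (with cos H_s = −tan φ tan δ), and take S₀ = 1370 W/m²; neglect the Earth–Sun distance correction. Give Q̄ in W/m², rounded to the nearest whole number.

391 W/m²

The sunset hour angle satisfies cos H_s = −tan φ tan δ = -0.1697, giving H_s = 99.77°. In radians, H_s = 1.7413.
H_s sin φ sin δ = 1.7413 × 0.7046 × 0.1685 = 0.2067.
cos φ cos δ sin H_s = 0.7096 × 0.9857 × 0.9855 = 0.6893.
Q̄ = (1370/π) × (0.2067 + 0.6893) = 436.08 × 0.8960 = 390.73 W/m².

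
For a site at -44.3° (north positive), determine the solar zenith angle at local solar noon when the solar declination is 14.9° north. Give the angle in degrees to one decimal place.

59.2°

At local solar noon the hour angle is zero, so the zenith angle is |φ − δ| = |-44.3° − (14.9°)| = 59.2°.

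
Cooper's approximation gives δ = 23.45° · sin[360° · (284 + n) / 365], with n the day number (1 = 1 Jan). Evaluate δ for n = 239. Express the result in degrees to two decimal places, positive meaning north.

360 × (284 + 239) / 365 = 515.836°; sin(515.836°) = 0.4093.
δ = 23.45 × 0.4093 = 9.598° ≈ +9.60°.

+9.60°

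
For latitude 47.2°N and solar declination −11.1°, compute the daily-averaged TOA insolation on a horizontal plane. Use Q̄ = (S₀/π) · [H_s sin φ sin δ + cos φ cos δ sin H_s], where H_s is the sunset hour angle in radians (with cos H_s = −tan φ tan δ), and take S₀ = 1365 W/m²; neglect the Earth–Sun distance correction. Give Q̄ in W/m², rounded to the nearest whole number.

cos H_s = −tan(47.2°) · tan(-11.1°) = 0.2119, so H_s = arccos(0.2119) = 77.77°. In radians, H_s = 1.3573.
H_s sin φ sin δ = 1.3573 × 0.7337 × -0.1925 = -0.1917.
cos φ cos δ sin H_s = 0.6794 × 0.9813 × 0.9773 = 0.6516.
Q̄ = (1365/π) × (-0.1917 + 0.6516) = 434.49 × 0.4599 = 199.82 W/m².

200 W/m²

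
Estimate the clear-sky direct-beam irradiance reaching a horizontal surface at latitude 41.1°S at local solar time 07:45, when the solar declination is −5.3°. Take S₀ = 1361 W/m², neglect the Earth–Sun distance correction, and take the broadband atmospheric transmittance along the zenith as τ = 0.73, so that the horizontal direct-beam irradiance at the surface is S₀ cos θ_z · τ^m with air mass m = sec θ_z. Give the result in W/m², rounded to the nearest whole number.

Hour angle H = 15° × (7.75 − 12) = -63.75°.
cos θ_z = sin φ sin δ + cos φ cos δ cos H = (-0.6574)(-0.0924) + (0.7536)(0.9957)(0.4423) = 0.3926.
Air mass m = 1/cos θ_z = 1/0.3926 = 2.547; τ^m = 0.73^2.547 = 0.4486.
Surface direct beam = 1361 × 0.3926 × 0.4486 = 239.70 W/m².

240 W/m²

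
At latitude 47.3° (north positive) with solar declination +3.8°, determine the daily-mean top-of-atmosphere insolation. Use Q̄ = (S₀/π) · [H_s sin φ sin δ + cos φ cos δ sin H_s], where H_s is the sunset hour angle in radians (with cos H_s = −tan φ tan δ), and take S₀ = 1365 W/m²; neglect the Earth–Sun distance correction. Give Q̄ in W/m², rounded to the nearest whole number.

−tan φ tan δ = −(1.0837)(0.0664) = -0.0720; H_s = arccos(-0.0720) = 94.13°. In radians, H_s = 1.6429.
H_s sin φ sin δ = 1.6429 × 0.7349 × 0.0663 = 0.0800.
cos φ cos δ sin H_s = 0.6782 × 0.9978 × 0.9974 = 0.6749.
Q̄ = (1365/π) × (0.0800 + 0.6749) = 434.49 × 0.7549 = 328.00 W/m².

328 W/m²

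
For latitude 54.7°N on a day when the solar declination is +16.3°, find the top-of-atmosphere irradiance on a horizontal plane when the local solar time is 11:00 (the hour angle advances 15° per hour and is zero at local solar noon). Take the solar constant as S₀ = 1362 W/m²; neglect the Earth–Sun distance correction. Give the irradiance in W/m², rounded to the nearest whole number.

Hour angle H = 15° × (11 − 12) = -15.00°.
cos θ_z = sin φ sin δ + cos φ cos δ cos H = (0.8161)(0.2807) + (0.5779)(0.9598)(0.9659) = 0.7648.
Top-of-atmosphere irradiance = S₀ cos θ_z = 1362 × 0.7648 = 1041.66 W/m².

1042 W/m²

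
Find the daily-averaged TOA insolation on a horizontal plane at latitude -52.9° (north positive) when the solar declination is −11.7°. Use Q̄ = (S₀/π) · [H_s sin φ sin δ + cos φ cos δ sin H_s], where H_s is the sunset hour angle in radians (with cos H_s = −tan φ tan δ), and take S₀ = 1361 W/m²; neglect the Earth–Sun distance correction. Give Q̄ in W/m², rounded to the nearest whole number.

376 W/m²

−tan φ tan δ = −(-1.3222)(-0.2071) = -0.2738; H_s = arccos(-0.2738) = 105.89°. In radians, H_s = 1.8481.
H_s sin φ sin δ = 1.8481 × -0.7976 × -0.2028 = 0.2989.
cos φ cos δ sin H_s = 0.6032 × 0.9792 × 0.9618 = 0.5681.
Q̄ = (1361/π) × (0.2989 + 0.5681) = 433.22 × 0.8670 = 375.60 W/m².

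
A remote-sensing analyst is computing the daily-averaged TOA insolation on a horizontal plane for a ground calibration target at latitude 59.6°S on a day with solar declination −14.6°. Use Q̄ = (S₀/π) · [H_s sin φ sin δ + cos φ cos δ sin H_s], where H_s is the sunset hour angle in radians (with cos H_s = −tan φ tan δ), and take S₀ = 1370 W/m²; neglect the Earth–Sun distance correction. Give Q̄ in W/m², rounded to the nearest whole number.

cos H_s = −tan(-59.6°) · tan(-14.6°) = -0.4440, so H_s = arccos(-0.4440) = 116.36°. In radians, H_s = 2.0309.
H_s sin φ sin δ = 2.0309 × -0.8625 × -0.2521 = 0.4416.
cos φ cos δ sin H_s = 0.5060 × 0.9677 × 0.8960 = 0.4387.
Q̄ = (1370/π) × (0.4416 + 0.4387) = 436.08 × 0.8803 = 383.88 W/m².

384 W/m²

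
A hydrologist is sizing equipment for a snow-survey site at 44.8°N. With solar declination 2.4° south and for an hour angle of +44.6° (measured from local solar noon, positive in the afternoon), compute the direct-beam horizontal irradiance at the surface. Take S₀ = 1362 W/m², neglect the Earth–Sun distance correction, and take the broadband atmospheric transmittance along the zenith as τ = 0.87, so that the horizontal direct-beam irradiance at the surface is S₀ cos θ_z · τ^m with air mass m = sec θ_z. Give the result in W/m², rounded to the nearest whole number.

cos θ_z = sin φ sin δ + cos φ cos δ cos H = (0.7046)(-0.0419) + (0.7096)(0.9991)(0.7120) = 0.4753.
Air mass m = 1/cos θ_z = 1/0.4753 = 2.104; τ^m = 0.87^2.104 = 0.7460.
Surface direct beam = 1362 × 0.4753 × 0.7460 = 482.93 W/m².

483 W/m²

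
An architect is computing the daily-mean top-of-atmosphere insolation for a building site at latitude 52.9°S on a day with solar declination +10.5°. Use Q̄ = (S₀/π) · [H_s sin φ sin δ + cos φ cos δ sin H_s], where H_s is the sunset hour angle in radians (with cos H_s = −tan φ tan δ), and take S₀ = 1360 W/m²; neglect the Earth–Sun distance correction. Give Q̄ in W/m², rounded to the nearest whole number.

The sunset hour angle satisfies cos H_s = −tan φ tan δ = 0.2451, giving H_s = 75.81°. In radians, H_s = 1.3231.
H_s sin φ sin δ = 1.3231 × -0.7976 × 0.1822 = -0.1923.
cos φ cos δ sin H_s = 0.6032 × 0.9833 × 0.9695 = 0.5750.
Q̄ = (1360/π) × (-0.1923 + 0.5750) = 432.90 × 0.3827 = 165.67 W/m².

166 W/m²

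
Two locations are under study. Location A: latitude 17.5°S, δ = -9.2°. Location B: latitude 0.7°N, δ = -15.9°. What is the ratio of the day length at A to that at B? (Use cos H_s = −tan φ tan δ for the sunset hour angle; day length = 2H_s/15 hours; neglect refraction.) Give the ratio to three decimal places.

1.035

A: H_s = arccos(−tan -17.5° · tan -9.2°) = 92.93°, so 2H_s/15 = 12.3907 h.
B: H_s = arccos(−tan 0.7° · tan -15.9°) = 89.80°, so 2H_s/15 = 11.9733 h.
Ratio A/B = 12.3907 / 11.9733 = 1.0349.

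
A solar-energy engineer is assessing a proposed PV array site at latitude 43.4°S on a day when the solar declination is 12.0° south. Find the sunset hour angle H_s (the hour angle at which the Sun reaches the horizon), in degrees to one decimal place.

−tan φ tan δ = −(-0.9457)(-0.2126) = -0.2011; H_s = arccos(-0.2011) = 101.60°.

101.6°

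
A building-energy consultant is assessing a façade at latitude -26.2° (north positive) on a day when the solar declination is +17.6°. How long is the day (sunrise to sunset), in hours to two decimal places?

−tan φ tan δ = −(-0.4921)(0.3172) = 0.1561; H_s = arccos(0.1561) = 81.02°.
Day length = 2 H_s / 15° h⁻¹ = 162.04° / 15 = 10.803 h.

10.80 hours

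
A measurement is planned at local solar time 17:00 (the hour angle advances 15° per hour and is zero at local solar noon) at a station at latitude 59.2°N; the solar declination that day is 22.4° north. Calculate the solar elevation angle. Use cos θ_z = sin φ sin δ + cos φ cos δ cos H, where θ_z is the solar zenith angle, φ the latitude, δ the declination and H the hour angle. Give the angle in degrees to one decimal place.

Hour angle H = 15° × (17 − 12) = 75.00°.
With φ = 59.2°, δ = 22.4°, H = 75.00°: sin φ sin δ = 0.3273, cos φ cos δ cos H = 0.1225, so cos θ_z = 0.4498.
θ_z = arccos(0.4498) = 63.27°, so the elevation is 90° − 63.27° = 26.73°.

26.7°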